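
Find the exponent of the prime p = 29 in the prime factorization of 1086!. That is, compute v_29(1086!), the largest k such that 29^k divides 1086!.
v_29(1086!) = 38

Legendre's formula: v_p(n!) = Σ_{k ≥ 1} ⌊n / p^k⌋. For p = 29, n = 1086, the terms are:
  ⌊1086/29^1⌋ = ⌊1086/29⌋ = 37
  ⌊1086/29^2⌋ = ⌊1086/841⌋ = 1
(the next term ⌊1086/29^3⌋ = 0, terminating the sum). Summing: v_29(1086!) = 37 + 1 = 38.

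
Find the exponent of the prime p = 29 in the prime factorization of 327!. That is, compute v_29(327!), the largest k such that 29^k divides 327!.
v_29(327!) = 11

Legendre's formula: v_p(n!) = Σ_{k ≥ 1} ⌊n / p^k⌋. For p = 29, n = 327, the terms are:
  ⌊327/29^1⌋ = ⌊327/29⌋ = 11
(the next term ⌊327/29^2⌋ = 0, terminating the sum). Summing: v_29(327!) = 11 = 11.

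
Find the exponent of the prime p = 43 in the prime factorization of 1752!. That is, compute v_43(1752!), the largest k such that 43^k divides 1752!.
v_43(1752!) = 40

Legendre's formula: v_p(n!) = Σ_{k ≥ 1} ⌊n / p^k⌋. For p = 43, n = 1752, the terms are:
  ⌊1752/43^1⌋ = ⌊1752/43⌋ = 40
(the next term ⌊1752/43^2⌋ = 0, terminating the sum). Summing: v_43(1752!) = 40 = 40.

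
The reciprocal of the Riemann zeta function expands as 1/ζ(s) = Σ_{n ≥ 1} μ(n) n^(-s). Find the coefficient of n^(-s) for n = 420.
μ(420) = 0

Factor n = 420 = 2^2 · 3 · 5 · 7. μ(n) = 0 if any exponent ≥ 2 (not squarefree); otherwise μ(n) = (−1)^{ω(n)} where ω(n) is the number of distinct prime factors. Applying: μ(420) = 0.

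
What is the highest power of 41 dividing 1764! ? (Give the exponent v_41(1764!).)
v_41(1764!) = 44

Legendre's formula: v_p(n!) = Σ_{k ≥ 1} ⌊n / p^k⌋. For p = 41, n = 1764, the terms are:
  ⌊1764/41^1⌋ = ⌊1764/41⌋ = 43
  ⌊1764/41^2⌋ = ⌊1764/1681⌋ = 1
(the next term ⌊1764/41^3⌋ = 0, terminating the sum). Summing: v_41(1764!) = 43 + 1 = 44.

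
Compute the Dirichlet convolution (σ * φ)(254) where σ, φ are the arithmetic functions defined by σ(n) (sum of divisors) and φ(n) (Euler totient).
(σ * φ)(254) = 1016

Divisors of 254: [1, 2, 127, 254]. For each d | 254:
  d = 1: σ(1) · φ(254/1) = 1 · 126 = 126
  d = 2: σ(2) · φ(254/2) = 3 · 126 = 378
  d = 127: σ(127) · φ(254/127) = 128 · 1 = 128
  d = 254: σ(254) · φ(254/254) = 384 · 1 = 384
Summing: (σ * φ)(254) = 126 + 378 + 128 + 384 = 1016.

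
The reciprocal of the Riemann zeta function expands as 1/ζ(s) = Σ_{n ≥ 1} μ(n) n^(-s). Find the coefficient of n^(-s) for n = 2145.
μ(2145) = 1

Factor n = 2145 = 3 · 5 · 11 · 13. μ(n) = 0 if any exponent ≥ 2 (not squarefree); otherwise μ(n) = (−1)^{ω(n)} where ω(n) is the number of distinct prime factors. Applying: μ(2145) = 1.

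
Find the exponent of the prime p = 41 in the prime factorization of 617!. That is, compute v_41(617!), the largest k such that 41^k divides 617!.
v_41(617!) = 15

Legendre's formula: v_p(n!) = Σ_{k ≥ 1} ⌊n / p^k⌋. For p = 41, n = 617, the terms are:
  ⌊617/41^1⌋ = ⌊617/41⌋ = 15
(the next term ⌊617/41^2⌋ = 0, terminating the sum). Summing: v_41(617!) = 15 = 15.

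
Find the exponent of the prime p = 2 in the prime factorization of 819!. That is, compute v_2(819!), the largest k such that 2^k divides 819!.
v_2(819!) = 813

Legendre's formula: v_p(n!) = Σ_{k ≥ 1} ⌊n / p^k⌋. For p = 2, n = 819, the terms are:
  ⌊819/2^1⌋ = ⌊819/2⌋ = 409
  ⌊819/2^2⌋ = ⌊819/4⌋ = 204
  ⌊819/2^3⌋ = ⌊819/8⌋ = 102
  ⌊819/2^4⌋ = ⌊819/16⌋ = 51
  ⌊819/2^5⌋ = ⌊819/32⌋ = 25
  ⌊819/2^6⌋ = ⌊819/64⌋ = 12
  ⌊819/2^7⌋ = ⌊819/128⌋ = 6
  ⌊819/2^8⌋ = ⌊819/256⌋ = 3
  ⌊819/2^9⌋ = ⌊819/512⌋ = 1
(the next term ⌊819/2^10⌋ = 0, terminating the sum). Summing: v_2(819!) = 409 + 204 + 102 + 51 + 25 + 12 + 6 + 3 + 1 = 813.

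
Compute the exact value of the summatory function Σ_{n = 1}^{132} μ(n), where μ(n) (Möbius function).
Σ_{n ≤ 132} μ(n) = -3

Compute μ(n) for each 1 ≤ n ≤ 132: μ(1) = 1, μ(2) = -1, μ(3) = -1, μ(4) = 0, μ(5) = -1, μ(6) = 1, μ(7) = -1, μ(8) = 0, μ(9) = 0, μ(10) = 1, μ(11) = -1, μ(12) = 0, μ(13) = -1, μ(14) = 1, μ(15) = 1, μ(16) = 0, μ(17) = -1, μ(18) = 0, μ(19) = -1, μ(20) = 0, μ(21) = 1, μ(22) = 1, μ(23) = -1, μ(24) = 0, μ(25) = 0, μ(26) = 1, μ(27) = 0, μ(28) = 0, μ(29) = -1, μ(30) = -1, μ(31) = -1, μ(32) = 0, μ(33) = 1, μ(34) = 1, μ(35) = 1, μ(36) = 0, μ(37) = -1, μ(38) = 1, μ(39) = 1, μ(40) = 0, μ(41) = -1, μ(42) = -1, μ(43) = -1, μ(44) = 0, μ(45) = 0, μ(46) = 1, μ(47) = -1, μ(48) = 0, μ(49) = 0, μ(50) = 0, μ(51) = 1, μ(52) = 0, μ(53) = -1, μ(54) = 0, μ(55) = 1, μ(56) = 0, μ(57) = 1, μ(58) = 1, μ(59) = -1, μ(60) = 0, μ(61) = -1, μ(62) = 1, μ(63) = 0, μ(64) = 0, μ(65) = 1, μ(66) = -1, μ(67) = -1, μ(68) = 0, μ(69) = 1, μ(70) = -1, μ(71) = -1, μ(72) = 0, μ(73) = -1, μ(74) = 1, μ(75) = 0, μ(76) = 0, μ(77) = 1, μ(78) = -1, μ(79) = -1, μ(80) = 0, μ(81) = 0, μ(82) = 1, μ(83) = -1, μ(84) = 0, μ(85) = 1, μ(86) = 1, μ(87) = 1, μ(88) = 0, μ(89) = -1, μ(90) = 0, μ(91) = 1, μ(92) = 0, μ(93) = 1, μ(94) = 1, μ(95) = 1, μ(96) = 0, μ(97) = -1, μ(98) = 0, μ(99) = 0, μ(100) = 0, μ(101) = -1, μ(102) = -1, μ(103) = -1, μ(104) = 0, μ(105) = -1, μ(106) = 1, μ(107) = -1, μ(108) = 0, μ(109) = -1, μ(110) = -1, μ(111) = 1, μ(112) = 0, μ(113) = -1, μ(114) = -1, μ(115) = 1, μ(116) = 0, μ(117) = 0, μ(118) = 1, μ(119) = 1, μ(120) = 0, μ(121) = 0, μ(122) = 1, μ(123) = 1, μ(124) = 0, μ(125) = 0, μ(126) = 0, μ(127) = -1, μ(128) = 0, μ(129) = 1, μ(130) = -1, μ(131) = -1, μ(132) = 0. Summing all 132 values: -3. (Mertens function M(x) = Σ_{n ≤ x} μ(n); on average M(x) should be small (PNT ⟺ M(x) = o(x)).)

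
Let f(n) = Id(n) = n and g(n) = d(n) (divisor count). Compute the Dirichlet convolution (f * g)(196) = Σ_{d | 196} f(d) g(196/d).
(Id * d)(196) = 726

Divisors of 196: [1, 2, 4, 7, 14, 28, 49, 98, 196]. For each d | 196:
  d = 1: Id(1) · d(196/1) = 1 · 9 = 9
  d = 2: Id(2) · d(196/2) = 2 · 6 = 12
  d = 4: Id(4) · d(196/4) = 4 · 3 = 12
  d = 7: Id(7) · d(196/7) = 7 · 6 = 42
  d = 14: Id(14) · d(196/14) = 14 · 4 = 56
  d = 28: Id(28) · d(196/28) = 28 · 2 = 56
  d = 49: Id(49) · d(196/49) = 49 · 3 = 147
  d = 98: Id(98) · d(196/98) = 98 · 2 = 196
  d = 196: Id(196) · d(196/196) = 196 · 1 = 196
Summing: (Id * d)(196) = 9 + 12 + 12 + 42 + 56 + 56 + 147 + 196 + 196 = 726.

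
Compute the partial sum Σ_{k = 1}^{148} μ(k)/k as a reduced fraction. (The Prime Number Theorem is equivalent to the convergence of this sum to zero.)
Σ μ(k)/k = 66670440746206079837278951558338834430808994180477323/3338215550199730022503077710549980019122111551066811030

Values of μ(k) for 1 ≤ k ≤ 148: μ(1) = 1, μ(2) = -1, μ(3) = -1, μ(5) = -1, μ(6) = 1, μ(7) = -1, μ(10) = 1, μ(11) = -1, μ(13) = -1, μ(14) = 1, μ(15) = 1, μ(17) = -1, μ(19) = -1, μ(21) = 1, μ(22) = 1, μ(23) = -1, μ(26) = 1, μ(29) = -1, μ(30) = -1, μ(31) = -1, μ(33) = 1, μ(34) = 1, μ(35) = 1, μ(37) = -1, μ(38) = 1, μ(39) = 1, μ(41) = -1, μ(42) = -1, μ(43) = -1, μ(46) = 1, μ(47) = -1, μ(51) = 1, μ(53) = -1, μ(55) = 1, μ(57) = 1, μ(58) = 1, μ(59) = -1, μ(61) = -1, μ(62) = 1, μ(65) = 1, μ(66) = -1, μ(67) = -1, μ(69) = 1, μ(70) = -1, μ(71) = -1, μ(73) = -1, μ(74) = 1, μ(77) = 1, μ(78) = -1, μ(79) = -1, μ(82) = 1, μ(83) = -1, μ(85) = 1, μ(86) = 1, μ(87) = 1, μ(89) = -1, μ(91) = 1, μ(93) = 1, μ(94) = 1, μ(95) = 1, μ(97) = -1, μ(101) = -1, μ(102) = -1, μ(103) = -1, μ(105) = -1, μ(106) = 1, μ(107) = -1, μ(109) = -1, μ(110) = -1, μ(111) = 1, μ(113) = -1, μ(114) = -1, μ(115) = 1, μ(118) = 1, μ(119) = 1, μ(122) = 1, μ(123) = 1, μ(127) = -1, μ(129) = 1, μ(130) = -1, μ(131) = -1, μ(133) = 1, μ(134) = 1, μ(137) = -1, μ(138) = -1, μ(139) = -1, μ(141) = 1, μ(142) = 1, μ(143) = 1, μ(145) = 1, μ(146) = 1, with μ = 0 on non-squarefree integers. Summing μ(k)/k for k where μ(k) ≠ 0 gives 66670440746206079837278951558338834430808994180477323/3338215550199730022503077710549980019122111551066811030 ≈ 0.0200. (PNT ⟺ this sum → 0 as n → ∞.)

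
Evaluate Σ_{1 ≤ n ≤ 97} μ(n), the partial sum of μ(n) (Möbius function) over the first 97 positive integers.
Σ_{n ≤ 97} μ(n) = 1

Compute μ(n) for each 1 ≤ n ≤ 97: μ(1) = 1, μ(2) = -1, μ(3) = -1, μ(4) = 0, μ(5) = -1, μ(6) = 1, μ(7) = -1, μ(8) = 0, μ(9) = 0, μ(10) = 1, μ(11) = -1, μ(12) = 0, μ(13) = -1, μ(14) = 1, μ(15) = 1, μ(16) = 0, μ(17) = -1, μ(18) = 0, μ(19) = -1, μ(20) = 0, μ(21) = 1, μ(22) = 1, μ(23) = -1, μ(24) = 0, μ(25) = 0, μ(26) = 1, μ(27) = 0, μ(28) = 0, μ(29) = -1, μ(30) = -1, μ(31) = -1, μ(32) = 0, μ(33) = 1, μ(34) = 1, μ(35) = 1, μ(36) = 0, μ(37) = -1, μ(38) = 1, μ(39) = 1, μ(40) = 0, μ(41) = -1, μ(42) = -1, μ(43) = -1, μ(44) = 0, μ(45) = 0, μ(46) = 1, μ(47) = -1, μ(48) = 0, μ(49) = 0, μ(50) = 0, μ(51) = 1, μ(52) = 0, μ(53) = -1, μ(54) = 0, μ(55) = 1, μ(56) = 0, μ(57) = 1, μ(58) = 1, μ(59) = -1, μ(60) = 0, μ(61) = -1, μ(62) = 1, μ(63) = 0, μ(64) = 0, μ(65) = 1, μ(66) = -1, μ(67) = -1, μ(68) = 0, μ(69) = 1, μ(70) = -1, μ(71) = -1, μ(72) = 0, μ(73) = -1, μ(74) = 1, μ(75) = 0, μ(76) = 0, μ(77) = 1, μ(78) = -1, μ(79) = -1, μ(80) = 0, μ(81) = 0, μ(82) = 1, μ(83) = -1, μ(84) = 0, μ(85) = 1, μ(86) = 1, μ(87) = 1, μ(88) = 0, μ(89) = -1, μ(90) = 0, μ(91) = 1, μ(92) = 0, μ(93) = 1, μ(94) = 1, μ(95) = 1, μ(96) = 0, μ(97) = -1. Summing all 97 values: 1. (Mertens function M(x) = Σ_{n ≤ x} μ(n); on average M(x) should be small (PNT ⟺ M(x) = o(x)).)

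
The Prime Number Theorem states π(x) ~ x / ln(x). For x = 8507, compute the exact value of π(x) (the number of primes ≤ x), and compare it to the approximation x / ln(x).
π(8507) = 1060;  x/ln(x) ≈ 940.14;  relative error ≈ 11.31%.

Directly count primes up to 8507: π(8507) = 1060. The PNT approximation gives 8507/ln(8507) ≈ 8507/9.04864 ≈ 940.14. Relative error (π(x) − x/ln(x)) / π(x) ≈ 11.31%; the approximation is known to undercount slightly (Li(x) is a better estimate).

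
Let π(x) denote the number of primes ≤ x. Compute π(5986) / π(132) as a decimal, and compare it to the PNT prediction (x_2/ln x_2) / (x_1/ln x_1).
π(5986)/π(132) = 782/32 ≈ 24.4375;  PNT prediction ≈ 25.4597.

π(132) = 32 and π(5986) = 782, so π(5986)/π(132) ≈ 24.4375. The PNT-predicted ratio is (5986/ln(5986)) / (132/ln(132)) ≈ 25.4597. The two agree to within a few percent, as expected.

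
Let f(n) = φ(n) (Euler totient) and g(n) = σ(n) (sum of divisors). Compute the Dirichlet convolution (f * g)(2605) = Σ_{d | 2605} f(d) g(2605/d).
(φ * σ)(2605) = 10420

Divisors of 2605: [1, 5, 521, 2605]. For each d | 2605:
  d = 1: φ(1) · σ(2605/1) = 1 · 3132 = 3132
  d = 5: φ(5) · σ(2605/5) = 4 · 522 = 2088
  d = 521: φ(521) · σ(2605/521) = 520 · 6 = 3120
  d = 2605: φ(2605) · σ(2605/2605) = 2080 · 1 = 2080
Summing: (φ * σ)(2605) = 3132 + 2088 + 3120 + 2080 = 10420.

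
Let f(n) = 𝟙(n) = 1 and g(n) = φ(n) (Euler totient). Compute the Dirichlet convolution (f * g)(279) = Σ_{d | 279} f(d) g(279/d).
(𝟙 * φ)(279) = 279

Divisors of 279: [1, 3, 9, 31, 93, 279]. For each d | 279:
  d = 1: 𝟙(1) · φ(279/1) = 1 · 180 = 180
  d = 3: 𝟙(3) · φ(279/3) = 1 · 60 = 60
  d = 9: 𝟙(9) · φ(279/9) = 1 · 30 = 30
  d = 31: 𝟙(31) · φ(279/31) = 1 · 6 = 6
  d = 93: 𝟙(93) · φ(279/93) = 1 · 2 = 2
  d = 279: 𝟙(279) · φ(279/279) = 1 · 1 = 1
Summing: (𝟙 * φ)(279) = 180 + 60 + 30 + 6 + 2 + 1 = 279.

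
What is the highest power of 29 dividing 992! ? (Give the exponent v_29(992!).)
v_29(992!) = 35

Legendre's formula: v_p(n!) = Σ_{k ≥ 1} ⌊n / p^k⌋. For p = 29, n = 992, the terms are:
  ⌊992/29^1⌋ = ⌊992/29⌋ = 34
  ⌊992/29^2⌋ = ⌊992/841⌋ = 1
(the next term ⌊992/29^3⌋ = 0, terminating the sum). Summing: v_29(992!) = 34 + 1 = 35.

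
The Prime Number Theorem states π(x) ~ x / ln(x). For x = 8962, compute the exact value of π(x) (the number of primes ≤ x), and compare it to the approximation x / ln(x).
π(8962) = 1113;  x/ln(x) ≈ 984.75;  relative error ≈ 11.52%.

Directly count primes up to 8962: π(8962) = 1113. The PNT approximation gives 8962/ln(8962) ≈ 8962/9.10075 ≈ 984.75. Relative error (π(x) − x/ln(x)) / π(x) ≈ 11.52%; the approximation is known to undercount slightly (Li(x) is a better estimate).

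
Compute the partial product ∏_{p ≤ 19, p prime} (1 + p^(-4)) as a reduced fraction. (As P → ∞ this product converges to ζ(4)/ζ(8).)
∏ = 2063478382983759362985032/1914315839042201150180625

The primes p ≤ 19 are [2, 3, 5, 7, 11, 13, 17, 19]. For each, (1 + 1/p^4) = (p^4 + 1)/p^4. Multiplying these fractions over p ∈ [2, 3, 5, 7, 11, 13, 17, 19] gives 2063478382983759362985032/1914315839042201150180625. (In the limit P → ∞ this tends to ζ(4)/ζ(8).)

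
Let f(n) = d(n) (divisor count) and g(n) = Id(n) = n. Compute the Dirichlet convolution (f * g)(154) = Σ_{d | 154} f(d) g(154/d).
(d * Id)(154) = 468

Divisors of 154: [1, 2, 7, 11, 14, 22, 77, 154]. For each d | 154:
  d = 1: d(1) · Id(154/1) = 1 · 154 = 154
  d = 2: d(2) · Id(154/2) = 2 · 77 = 154
  d = 7: d(7) · Id(154/7) = 2 · 22 = 44
  d = 11: d(11) · Id(154/11) = 2 · 14 = 28
  d = 14: d(14) · Id(154/14) = 4 · 11 = 44
  d = 22: d(22) · Id(154/22) = 4 · 7 = 28
  d = 77: d(77) · Id(154/77) = 4 · 2 = 8
  d = 154: d(154) · Id(154/154) = 8 · 1 = 8
Summing: (d * Id)(154) = 154 + 154 + 44 + 28 + 44 + 28 + 8 + 8 = 468.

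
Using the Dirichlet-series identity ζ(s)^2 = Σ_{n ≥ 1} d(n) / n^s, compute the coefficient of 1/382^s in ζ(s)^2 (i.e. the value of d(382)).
d(382) = 4

ζ(s)^2 = (Σ 1/m^s)(Σ 1/k^s). The coefficient of 1/n^s in the product is the number of ordered pairs (m, k) with mk = n, which equals d(n). For n = 382, divisors are [1, 2, 191, 382], so d(382) = 4.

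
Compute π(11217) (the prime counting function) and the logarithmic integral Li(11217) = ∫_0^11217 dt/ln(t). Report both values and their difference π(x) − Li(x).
π(11217) = 1357;  Li(11217) ≈ 1377.44;  π(x) − Li(x) ≈ -20.44.

Direct count of primes ≤ 11217 gives π(11217) = 1357. Numerical evaluation of the logarithmic integral gives Li(11217) ≈ 1377.44. The difference π(x) − Li(x) ≈ -20.44 is typically negative for small/moderate x (Li(x) overestimates), though Littlewood's theorem shows this sign changes infinitely often.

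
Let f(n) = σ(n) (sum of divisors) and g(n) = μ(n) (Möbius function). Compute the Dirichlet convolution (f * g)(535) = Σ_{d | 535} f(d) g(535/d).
(σ * μ)(535) = 535

Divisors of 535: [1, 5, 107, 535]. For each d | 535:
  d = 1: σ(1) · μ(535/1) = 1 · 1 = 1
  d = 5: σ(5) · μ(535/5) = 6 · -1 = -6
  d = 107: σ(107) · μ(535/107) = 108 · -1 = -108
  d = 535: σ(535) · μ(535/535) = 648 · 1 = 648
Summing: (σ * μ)(535) = 1 + -6 + -108 + 648 = 535.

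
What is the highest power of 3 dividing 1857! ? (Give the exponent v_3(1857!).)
v_3(1857!) = 924

Legendre's formula: v_p(n!) = Σ_{k ≥ 1} ⌊n / p^k⌋. For p = 3, n = 1857, the terms are:
  ⌊1857/3^1⌋ = ⌊1857/3⌋ = 619
  ⌊1857/3^2⌋ = ⌊1857/9⌋ = 206
  ⌊1857/3^3⌋ = ⌊1857/27⌋ = 68
  ⌊1857/3^4⌋ = ⌊1857/81⌋ = 22
  ⌊1857/3^5⌋ = ⌊1857/243⌋ = 7
  ⌊1857/3^6⌋ = ⌊1857/729⌋ = 2
(the next term ⌊1857/3^7⌋ = 0, terminating the sum). Summing: v_3(1857!) = 619 + 206 + 68 + 22 + 7 + 2 = 924.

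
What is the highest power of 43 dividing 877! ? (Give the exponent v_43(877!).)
v_43(877!) = 20

Legendre's formula: v_p(n!) = Σ_{k ≥ 1} ⌊n / p^k⌋. For p = 43, n = 877, the terms are:
  ⌊877/43^1⌋ = ⌊877/43⌋ = 20
(the next term ⌊877/43^2⌋ = 0, terminating the sum). Summing: v_43(877!) = 20 = 20.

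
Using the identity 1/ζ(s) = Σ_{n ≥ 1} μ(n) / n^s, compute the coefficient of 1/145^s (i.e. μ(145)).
μ(145) = 1

Factor n = 145 = 5 · 29. μ(n) = 0 if any exponent ≥ 2 (not squarefree); otherwise μ(n) = (−1)^{ω(n)} where ω(n) is the number of distinct prime factors. Applying: μ(145) = 1.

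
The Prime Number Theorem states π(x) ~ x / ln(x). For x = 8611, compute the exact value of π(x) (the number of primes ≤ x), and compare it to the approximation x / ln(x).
π(8611) = 1072;  x/ln(x) ≈ 950.36;  relative error ≈ 11.35%.

Directly count primes up to 8611: π(8611) = 1072. The PNT approximation gives 8611/ln(8611) ≈ 8611/9.06080 ≈ 950.36. Relative error (π(x) − x/ln(x)) / π(x) ≈ 11.35%; the approximation is known to undercount slightly (Li(x) is a better estimate).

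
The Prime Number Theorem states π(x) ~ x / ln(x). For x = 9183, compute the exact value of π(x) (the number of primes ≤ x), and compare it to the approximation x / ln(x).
π(9183) = 1138;  x/ln(x) ≈ 1006.34;  relative error ≈ 11.57%.

Directly count primes up to 9183: π(9183) = 1138. The PNT approximation gives 9183/ln(9183) ≈ 9183/9.12511 ≈ 1006.34. Relative error (π(x) − x/ln(x)) / π(x) ≈ 11.57%; the approximation is known to undercount slightly (Li(x) is a better estimate).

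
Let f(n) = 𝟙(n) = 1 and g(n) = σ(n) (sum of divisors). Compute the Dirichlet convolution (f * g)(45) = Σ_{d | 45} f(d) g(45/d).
(𝟙 * σ)(45) = 126

Divisors of 45: [1, 3, 5, 9, 15, 45]. For each d | 45:
  d = 1: 𝟙(1) · σ(45/1) = 1 · 78 = 78
  d = 3: 𝟙(3) · σ(45/3) = 1 · 24 = 24
  d = 5: 𝟙(5) · σ(45/5) = 1 · 13 = 13
  d = 9: 𝟙(9) · σ(45/9) = 1 · 6 = 6
  d = 15: 𝟙(15) · σ(45/15) = 1 · 4 = 4
  d = 45: 𝟙(45) · σ(45/45) = 1 · 1 = 1
Summing: (𝟙 * σ)(45) = 78 + 24 + 13 + 6 + 4 + 1 = 126.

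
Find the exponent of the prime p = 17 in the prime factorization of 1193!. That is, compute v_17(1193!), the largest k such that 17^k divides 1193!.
v_17(1193!) = 74

Legendre's formula: v_p(n!) = Σ_{k ≥ 1} ⌊n / p^k⌋. For p = 17, n = 1193, the terms are:
  ⌊1193/17^1⌋ = ⌊1193/17⌋ = 70
  ⌊1193/17^2⌋ = ⌊1193/289⌋ = 4
(the next term ⌊1193/17^3⌋ = 0, terminating the sum). Summing: v_17(1193!) = 70 + 4 = 74.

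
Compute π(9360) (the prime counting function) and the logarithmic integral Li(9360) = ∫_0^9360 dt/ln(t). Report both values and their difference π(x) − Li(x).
π(9360) = 1158;  Li(9360) ≈ 1176.40;  π(x) − Li(x) ≈ -18.40.

Direct count of primes ≤ 9360 gives π(9360) = 1158. Numerical evaluation of the logarithmic integral gives Li(9360) ≈ 1176.40. The difference π(x) − Li(x) ≈ -18.40 is typically negative for small/moderate x (Li(x) overestimates), though Littlewood's theorem shows this sign changes infinitely often.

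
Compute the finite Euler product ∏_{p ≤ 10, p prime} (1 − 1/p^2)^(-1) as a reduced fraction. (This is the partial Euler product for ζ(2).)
∏ = 1225/768

The primes p ≤ 10 are [2, 3, 5, 7]. For each prime, (1 − 1/p^2)^(-1) = p^2 / (p^2 − 1). The product is (1 − 1/2^2)^(-1), (1 − 1/3^2)^(-1), (1 − 1/5^2)^(-1), (1 − 1/7^2)^(-1) = ∏ p^2 / (p^2 − 1) = 1225/768.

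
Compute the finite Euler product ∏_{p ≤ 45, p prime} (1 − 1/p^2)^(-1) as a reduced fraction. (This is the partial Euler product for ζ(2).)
∏ = 1688189817927745147112851/1030750286035260801024000

The primes p ≤ 45 are [2, 3, 5, 7, 11, 13, 17, 19, 23, 29, 31, 37, 41, 43]. For each prime, (1 − 1/p^2)^(-1) = p^2 / (p^2 − 1). The product is (1 − 1/2^2)^(-1), (1 − 1/3^2)^(-1), (1 − 1/5^2)^(-1), (1 − 1/7^2)^(-1), (1 − 1/11^2)^(-1), (1 − 1/13^2)^(-1), (1 − 1/17^2)^(-1), (1 − 1/19^2)^(-1), (1 − 1/23^2)^(-1), (1 − 1/29^2)^(-1), (1 − 1/31^2)^(-1), (1 − 1/37^2)^(-1), (1 − 1/41^2)^(-1), (1 − 1/43^2)^(-1) = ∏ p^2 / (p^2 − 1) = 1688189817927745147112851/1030750286035260801024000.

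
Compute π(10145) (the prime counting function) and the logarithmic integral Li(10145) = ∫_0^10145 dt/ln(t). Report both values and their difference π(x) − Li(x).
π(10145) = 1245;  Li(10145) ≈ 1261.87;  π(x) − Li(x) ≈ -16.87.

Direct count of primes ≤ 10145 gives π(10145) = 1245. Numerical evaluation of the logarithmic integral gives Li(10145) ≈ 1261.87. The difference π(x) − Li(x) ≈ -16.87 is typically negative for small/moderate x (Li(x) overestimates), though Littlewood's theorem shows this sign changes infinitely often.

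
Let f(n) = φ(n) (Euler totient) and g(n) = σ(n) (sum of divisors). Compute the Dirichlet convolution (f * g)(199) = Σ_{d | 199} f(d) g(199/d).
(φ * σ)(199) = 398

Divisors of 199: [1, 199]. For each d | 199:
  d = 1: φ(1) · σ(199/1) = 1 · 200 = 200
  d = 199: φ(199) · σ(199/199) = 198 · 1 = 198
Summing: (φ * σ)(199) = 200 + 198 = 398.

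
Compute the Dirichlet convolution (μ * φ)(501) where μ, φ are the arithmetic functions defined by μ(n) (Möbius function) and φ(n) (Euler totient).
(μ * φ)(501) = 165

Divisors of 501: [1, 3, 167, 501]. For each d | 501:
  d = 1: μ(1) · φ(501/1) = 1 · 332 = 332
  d = 3: μ(3) · φ(501/3) = -1 · 166 = -166
  d = 167: μ(167) · φ(501/167) = -1 · 2 = -2
  d = 501: μ(501) · φ(501/501) = 1 · 1 = 1
Summing: (μ * φ)(501) = 332 + -166 + -2 + 1 = 165.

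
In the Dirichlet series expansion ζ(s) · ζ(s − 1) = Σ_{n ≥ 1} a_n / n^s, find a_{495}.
σ(495) = 936

In the product (Σ m^0/m^s)(Σ k / k^s) = Σ (Σ_{d | n} d) / n^s, the coefficient of 1/n^s is σ(n) = Σ_{d | n} d. For n = 495, divisors are [1, 3, 5, 9, 11, 15, 33, 45, 55, 99, 165, 495]; summing: σ(495) = 936.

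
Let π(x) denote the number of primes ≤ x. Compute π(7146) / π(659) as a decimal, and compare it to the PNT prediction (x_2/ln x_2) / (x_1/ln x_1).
π(7146)/π(659) = 914/120 ≈ 7.6167;  PNT prediction ≈ 7.9312.

π(659) = 120 and π(7146) = 914, so π(7146)/π(659) ≈ 7.6167. The PNT-predicted ratio is (7146/ln(7146)) / (659/ln(659)) ≈ 7.9312. The two agree to within a few percent, as expected.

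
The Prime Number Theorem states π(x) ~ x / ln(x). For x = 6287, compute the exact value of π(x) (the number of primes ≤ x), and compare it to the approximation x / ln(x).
π(6287) = 818;  x/ln(x) ≈ 718.82;  relative error ≈ 12.12%.

Directly count primes up to 6287: π(6287) = 818. The PNT approximation gives 6287/ln(6287) ≈ 6287/8.74624 ≈ 718.82. Relative error (π(x) − x/ln(x)) / π(x) ≈ 12.12%; the approximation is known to undercount slightly (Li(x) is a better estimate).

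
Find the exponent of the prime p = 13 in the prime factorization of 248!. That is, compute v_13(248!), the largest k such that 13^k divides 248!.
v_13(248!) = 20

Legendre's formula: v_p(n!) = Σ_{k ≥ 1} ⌊n / p^k⌋. For p = 13, n = 248, the terms are:
  ⌊248/13^1⌋ = ⌊248/13⌋ = 19
  ⌊248/13^2⌋ = ⌊248/169⌋ = 1
(the next term ⌊248/13^3⌋ = 0, terminating the sum). Summing: v_13(248!) = 19 + 1 = 20.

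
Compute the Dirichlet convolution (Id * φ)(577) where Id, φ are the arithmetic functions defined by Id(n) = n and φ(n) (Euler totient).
(Id * φ)(577) = 1153

Divisors of 577: [1, 577]. For each d | 577:
  d = 1: Id(1) · φ(577/1) = 1 · 576 = 576
  d = 577: Id(577) · φ(577/577) = 577 · 1 = 577
Summing: (Id * φ)(577) = 576 + 577 = 1153.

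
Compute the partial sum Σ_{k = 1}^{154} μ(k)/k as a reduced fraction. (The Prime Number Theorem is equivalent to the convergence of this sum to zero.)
Σ μ(k)/k = 774925721037986124275366676266697490065342673242708598/5364750833138837555449767529261714317873456270532298668855

Values of μ(k) for 1 ≤ k ≤ 154: μ(1) = 1, μ(2) = -1, μ(3) = -1, μ(5) = -1, μ(6) = 1, μ(7) = -1, μ(10) = 1, μ(11) = -1, μ(13) = -1, μ(14) = 1, μ(15) = 1, μ(17) = -1, μ(19) = -1, μ(21) = 1, μ(22) = 1, μ(23) = -1, μ(26) = 1, μ(29) = -1, μ(30) = -1, μ(31) = -1, μ(33) = 1, μ(34) = 1, μ(35) = 1, μ(37) = -1, μ(38) = 1, μ(39) = 1, μ(41) = -1, μ(42) = -1, μ(43) = -1, μ(46) = 1, μ(47) = -1, μ(51) = 1, μ(53) = -1, μ(55) = 1, μ(57) = 1, μ(58) = 1, μ(59) = -1, μ(61) = -1, μ(62) = 1, μ(65) = 1, μ(66) = -1, μ(67) = -1, μ(69) = 1, μ(70) = -1, μ(71) = -1, μ(73) = -1, μ(74) = 1, μ(77) = 1, μ(78) = -1, μ(79) = -1, μ(82) = 1, μ(83) = -1, μ(85) = 1, μ(86) = 1, μ(87) = 1, μ(89) = -1, μ(91) = 1, μ(93) = 1, μ(94) = 1, μ(95) = 1, μ(97) = -1, μ(101) = -1, μ(102) = -1, μ(103) = -1, μ(105) = -1, μ(106) = 1, μ(107) = -1, μ(109) = -1, μ(110) = -1, μ(111) = 1, μ(113) = -1, μ(114) = -1, μ(115) = 1, μ(118) = 1, μ(119) = 1, μ(122) = 1, μ(123) = 1, μ(127) = -1, μ(129) = 1, μ(130) = -1, μ(131) = -1, μ(133) = 1, μ(134) = 1, μ(137) = -1, μ(138) = -1, μ(139) = -1, μ(141) = 1, μ(142) = 1, μ(143) = 1, μ(145) = 1, μ(146) = 1, μ(149) = -1, μ(151) = -1, μ(154) = -1, with μ = 0 on non-squarefree integers. Summing μ(k)/k for k where μ(k) ≠ 0 gives 774925721037986124275366676266697490065342673242708598/5364750833138837555449767529261714317873456270532298668855 ≈ 0.0001. (PNT ⟺ this sum → 0 as n → ∞.)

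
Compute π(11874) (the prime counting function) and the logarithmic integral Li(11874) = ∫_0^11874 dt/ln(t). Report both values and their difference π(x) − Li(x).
π(11874) = 1423;  Li(11874) ≈ 1447.68;  π(x) − Li(x) ≈ -24.68.

Direct count of primes ≤ 11874 gives π(11874) = 1423. Numerical evaluation of the logarithmic integral gives Li(11874) ≈ 1447.68. The difference π(x) − Li(x) ≈ -24.68 is typically negative for small/moderate x (Li(x) overestimates), though Littlewood's theorem shows this sign changes infinitely often.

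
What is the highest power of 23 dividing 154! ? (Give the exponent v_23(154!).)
v_23(154!) = 6

Legendre's formula: v_p(n!) = Σ_{k ≥ 1} ⌊n / p^k⌋. For p = 23, n = 154, the terms are:
  ⌊154/23^1⌋ = ⌊154/23⌋ = 6
(the next term ⌊154/23^2⌋ = 0, terminating the sum). Summing: v_23(154!) = 6 = 6.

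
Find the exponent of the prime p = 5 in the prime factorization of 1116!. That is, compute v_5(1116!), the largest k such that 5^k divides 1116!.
v_5(1116!) = 276

Legendre's formula: v_p(n!) = Σ_{k ≥ 1} ⌊n / p^k⌋. For p = 5, n = 1116, the terms are:
  ⌊1116/5^1⌋ = ⌊1116/5⌋ = 223
  ⌊1116/5^2⌋ = ⌊1116/25⌋ = 44
  ⌊1116/5^3⌋ = ⌊1116/125⌋ = 8
  ⌊1116/5^4⌋ = ⌊1116/625⌋ = 1
(the next term ⌊1116/5^5⌋ = 0, terminating the sum). Summing: v_5(1116!) = 223 + 44 + 8 + 1 = 276.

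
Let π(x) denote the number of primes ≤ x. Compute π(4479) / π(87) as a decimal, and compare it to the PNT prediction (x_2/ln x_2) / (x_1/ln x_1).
π(4479)/π(87) = 607/23 ≈ 26.3913;  PNT prediction ≈ 27.3478.

π(87) = 23 and π(4479) = 607, so π(4479)/π(87) ≈ 26.3913. The PNT-predicted ratio is (4479/ln(4479)) / (87/ln(87)) ≈ 27.3478. The two agree to within a few percent, as expected.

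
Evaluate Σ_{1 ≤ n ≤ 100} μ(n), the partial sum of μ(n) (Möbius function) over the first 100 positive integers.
Σ_{n ≤ 100} μ(n) = 1

Compute μ(n) for each 1 ≤ n ≤ 100: μ(1) = 1, μ(2) = -1, μ(3) = -1, μ(4) = 0, μ(5) = -1, μ(6) = 1, μ(7) = -1, μ(8) = 0, μ(9) = 0, μ(10) = 1, μ(11) = -1, μ(12) = 0, μ(13) = -1, μ(14) = 1, μ(15) = 1, μ(16) = 0, μ(17) = -1, μ(18) = 0, μ(19) = -1, μ(20) = 0, μ(21) = 1, μ(22) = 1, μ(23) = -1, μ(24) = 0, μ(25) = 0, μ(26) = 1, μ(27) = 0, μ(28) = 0, μ(29) = -1, μ(30) = -1, μ(31) = -1, μ(32) = 0, μ(33) = 1, μ(34) = 1, μ(35) = 1, μ(36) = 0, μ(37) = -1, μ(38) = 1, μ(39) = 1, μ(40) = 0, μ(41) = -1, μ(42) = -1, μ(43) = -1, μ(44) = 0, μ(45) = 0, μ(46) = 1, μ(47) = -1, μ(48) = 0, μ(49) = 0, μ(50) = 0, μ(51) = 1, μ(52) = 0, μ(53) = -1, μ(54) = 0, μ(55) = 1, μ(56) = 0, μ(57) = 1, μ(58) = 1, μ(59) = -1, μ(60) = 0, μ(61) = -1, μ(62) = 1, μ(63) = 0, μ(64) = 0, μ(65) = 1, μ(66) = -1, μ(67) = -1, μ(68) = 0, μ(69) = 1, μ(70) = -1, μ(71) = -1, μ(72) = 0, μ(73) = -1, μ(74) = 1, μ(75) = 0, μ(76) = 0, μ(77) = 1, μ(78) = -1, μ(79) = -1, μ(80) = 0, μ(81) = 0, μ(82) = 1, μ(83) = -1, μ(84) = 0, μ(85) = 1, μ(86) = 1, μ(87) = 1, μ(88) = 0, μ(89) = -1, μ(90) = 0, μ(91) = 1, μ(92) = 0, μ(93) = 1, μ(94) = 1, μ(95) = 1, μ(96) = 0, μ(97) = -1, μ(98) = 0, μ(99) = 0, μ(100) = 0. Summing all 100 values: 1. (Mertens function M(x) = Σ_{n ≤ x} μ(n); on average M(x) should be small (PNT ⟺ M(x) = o(x)).)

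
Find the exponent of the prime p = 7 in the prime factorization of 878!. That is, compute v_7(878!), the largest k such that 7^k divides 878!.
v_7(878!) = 144

Legendre's formula: v_p(n!) = Σ_{k ≥ 1} ⌊n / p^k⌋. For p = 7, n = 878, the terms are:
  ⌊878/7^1⌋ = ⌊878/7⌋ = 125
  ⌊878/7^2⌋ = ⌊878/49⌋ = 17
  ⌊878/7^3⌋ = ⌊878/343⌋ = 2
(the next term ⌊878/7^4⌋ = 0, terminating the sum). Summing: v_7(878!) = 125 + 17 + 2 = 144.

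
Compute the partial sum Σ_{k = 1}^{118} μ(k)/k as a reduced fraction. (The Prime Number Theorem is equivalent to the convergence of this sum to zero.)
Σ μ(k)/k = -15737497915954857147134437054129315012197155/903144418297645936804148751186961785522133914

Values of μ(k) for 1 ≤ k ≤ 118: μ(1) = 1, μ(2) = -1, μ(3) = -1, μ(5) = -1, μ(6) = 1, μ(7) = -1, μ(10) = 1, μ(11) = -1, μ(13) = -1, μ(14) = 1, μ(15) = 1, μ(17) = -1, μ(19) = -1, μ(21) = 1, μ(22) = 1, μ(23) = -1, μ(26) = 1, μ(29) = -1, μ(30) = -1, μ(31) = -1, μ(33) = 1, μ(34) = 1, μ(35) = 1, μ(37) = -1, μ(38) = 1, μ(39) = 1, μ(41) = -1, μ(42) = -1, μ(43) = -1, μ(46) = 1, μ(47) = -1, μ(51) = 1, μ(53) = -1, μ(55) = 1, μ(57) = 1, μ(58) = 1, μ(59) = -1, μ(61) = -1, μ(62) = 1, μ(65) = 1, μ(66) = -1, μ(67) = -1, μ(69) = 1, μ(70) = -1, μ(71) = -1, μ(73) = -1, μ(74) = 1, μ(77) = 1, μ(78) = -1, μ(79) = -1, μ(82) = 1, μ(83) = -1, μ(85) = 1, μ(86) = 1, μ(87) = 1, μ(89) = -1, μ(91) = 1, μ(93) = 1, μ(94) = 1, μ(95) = 1, μ(97) = -1, μ(101) = -1, μ(102) = -1, μ(103) = -1, μ(105) = -1, μ(106) = 1, μ(107) = -1, μ(109) = -1, μ(110) = -1, μ(111) = 1, μ(113) = -1, μ(114) = -1, μ(115) = 1, μ(118) = 1, with μ = 0 on non-squarefree integers. Summing μ(k)/k for k where μ(k) ≠ 0 gives -15737497915954857147134437054129315012197155/903144418297645936804148751186961785522133914 ≈ -0.0174. (PNT ⟺ this sum → 0 as n → ∞.)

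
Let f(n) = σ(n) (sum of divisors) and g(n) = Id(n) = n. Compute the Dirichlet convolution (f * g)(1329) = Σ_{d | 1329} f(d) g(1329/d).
(σ * Id)(1329) = 6209

Divisors of 1329: [1, 3, 443, 1329]. For each d | 1329:
  d = 1: σ(1) · Id(1329/1) = 1 · 1329 = 1329
  d = 3: σ(3) · Id(1329/3) = 4 · 443 = 1772
  d = 443: σ(443) · Id(1329/443) = 444 · 3 = 1332
  d = 1329: σ(1329) · Id(1329/1329) = 1776 · 1 = 1776
Summing: (σ * Id)(1329) = 1329 + 1772 + 1332 + 1776 = 6209.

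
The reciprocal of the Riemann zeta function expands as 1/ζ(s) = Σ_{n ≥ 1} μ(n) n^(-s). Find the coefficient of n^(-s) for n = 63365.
μ(63365) = 1

Factor n = 63365 = 5 · 19 · 23 · 29. μ(n) = 0 if any exponent ≥ 2 (not squarefree); otherwise μ(n) = (−1)^{ω(n)} where ω(n) is the number of distinct prime factors. Applying: μ(63365) = 1.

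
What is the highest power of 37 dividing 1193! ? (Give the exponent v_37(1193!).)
v_37(1193!) = 32

Legendre's formula: v_p(n!) = Σ_{k ≥ 1} ⌊n / p^k⌋. For p = 37, n = 1193, the terms are:
  ⌊1193/37^1⌋ = ⌊1193/37⌋ = 32
(the next term ⌊1193/37^2⌋ = 0, terminating the sum). Summing: v_37(1193!) = 32 = 32.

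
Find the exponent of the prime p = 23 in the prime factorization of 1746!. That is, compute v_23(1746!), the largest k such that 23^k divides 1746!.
v_23(1746!) = 78

Legendre's formula: v_p(n!) = Σ_{k ≥ 1} ⌊n / p^k⌋. For p = 23, n = 1746, the terms are:
  ⌊1746/23^1⌋ = ⌊1746/23⌋ = 75
  ⌊1746/23^2⌋ = ⌊1746/529⌋ = 3
(the next term ⌊1746/23^3⌋ = 0, terminating the sum). Summing: v_23(1746!) = 75 + 3 = 78.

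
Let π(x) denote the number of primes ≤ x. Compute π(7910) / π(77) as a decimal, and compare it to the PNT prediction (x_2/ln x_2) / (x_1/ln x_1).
π(7910)/π(77) = 999/21 ≈ 47.5714;  PNT prediction ≈ 49.7140.

π(77) = 21 and π(7910) = 999, so π(7910)/π(77) ≈ 47.5714. The PNT-predicted ratio is (7910/ln(7910)) / (77/ln(77)) ≈ 49.7140. The two agree to within a few percent, as expected.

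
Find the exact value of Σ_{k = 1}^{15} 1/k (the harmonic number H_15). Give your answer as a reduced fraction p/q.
H_15 = 1195757/360360

Direct summation: H_15 = 1 + 1/2 + ... + 1/15. The least common denominator is lcm(1, ..., 15) = 360360; over this denominator the numerator is 360360 + 180180 + 120120 + 90090 + 72072 + 60060 + 51480 + 45045 + 40040 + 36036 + 32760 + 30030 + 27720 + 25740 + 24024 = 1195757, so H_15 = 1195757/360360 (already in lowest terms) ≈ 3.31823. (The PNT-adjacent estimate ln(15) + γ ≈ 3.28527 matches within O(1/n).)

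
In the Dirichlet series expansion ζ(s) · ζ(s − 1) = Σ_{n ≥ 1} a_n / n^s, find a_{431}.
σ(431) = 432

In the product (Σ m^0/m^s)(Σ k / k^s) = Σ (Σ_{d | n} d) / n^s, the coefficient of 1/n^s is σ(n) = Σ_{d | n} d. For n = 431, divisors are [1, 431]; summing: σ(431) = 432.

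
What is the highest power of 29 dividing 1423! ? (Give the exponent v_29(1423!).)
v_29(1423!) = 50

Legendre's formula: v_p(n!) = Σ_{k ≥ 1} ⌊n / p^k⌋. For p = 29, n = 1423, the terms are:
  ⌊1423/29^1⌋ = ⌊1423/29⌋ = 49
  ⌊1423/29^2⌋ = ⌊1423/841⌋ = 1
(the next term ⌊1423/29^3⌋ = 0, terminating the sum). Summing: v_29(1423!) = 49 + 1 = 50.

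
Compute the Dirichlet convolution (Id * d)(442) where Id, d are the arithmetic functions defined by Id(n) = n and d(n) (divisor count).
(Id * d)(442) = 1140

Divisors of 442: [1, 2, 13, 17, 26, 34, 221, 442]. For each d | 442:
  d = 1: Id(1) · d(442/1) = 1 · 8 = 8
  d = 2: Id(2) · d(442/2) = 2 · 4 = 8
  d = 13: Id(13) · d(442/13) = 13 · 4 = 52
  d = 17: Id(17) · d(442/17) = 17 · 4 = 68
  d = 26: Id(26) · d(442/26) = 26 · 2 = 52
  d = 34: Id(34) · d(442/34) = 34 · 2 = 68
  d = 221: Id(221) · d(442/221) = 221 · 2 = 442
  d = 442: Id(442) · d(442/442) = 442 · 1 = 442
Summing: (Id * d)(442) = 8 + 8 + 52 + 68 + 52 + 68 + 442 + 442 = 1140.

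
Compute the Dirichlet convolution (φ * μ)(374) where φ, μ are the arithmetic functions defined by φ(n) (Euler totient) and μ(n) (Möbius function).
(φ * μ)(374) = 0

Divisors of 374: [1, 2, 11, 17, 22, 34, 187, 374]. For each d | 374:
  d = 1: φ(1) · μ(374/1) = 1 · -1 = -1
  d = 2: φ(2) · μ(374/2) = 1 · 1 = 1
  d = 11: φ(11) · μ(374/11) = 10 · 1 = 10
  d = 17: φ(17) · μ(374/17) = 16 · 1 = 16
  d = 22: φ(22) · μ(374/22) = 10 · -1 = -10
  d = 34: φ(34) · μ(374/34) = 16 · -1 = -16
  d = 187: φ(187) · μ(374/187) = 160 · -1 = -160
  d = 374: φ(374) · μ(374/374) = 160 · 1 = 160
Summing: (φ * μ)(374) = -1 + 1 + 10 + 16 + -10 + -16 + -160 + 160 = 0.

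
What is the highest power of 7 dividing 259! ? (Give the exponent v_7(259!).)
v_7(259!) = 42

Legendre's formula: v_p(n!) = Σ_{k ≥ 1} ⌊n / p^k⌋. For p = 7, n = 259, the terms are:
  ⌊259/7^1⌋ = ⌊259/7⌋ = 37
  ⌊259/7^2⌋ = ⌊259/49⌋ = 5
(the next term ⌊259/7^3⌋ = 0, terminating the sum). Summing: v_7(259!) = 37 + 5 = 42.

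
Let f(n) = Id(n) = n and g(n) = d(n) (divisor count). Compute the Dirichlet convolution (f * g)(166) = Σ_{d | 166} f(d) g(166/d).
(Id * d)(166) = 340

Divisors of 166: [1, 2, 83, 166]. For each d | 166:
  d = 1: Id(1) · d(166/1) = 1 · 4 = 4
  d = 2: Id(2) · d(166/2) = 2 · 2 = 4
  d = 83: Id(83) · d(166/83) = 83 · 2 = 166
  d = 166: Id(166) · d(166/166) = 166 · 1 = 166
Summing: (Id * d)(166) = 4 + 4 + 166 + 166 = 340.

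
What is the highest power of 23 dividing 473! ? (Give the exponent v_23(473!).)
v_23(473!) = 20

Legendre's formula: v_p(n!) = Σ_{k ≥ 1} ⌊n / p^k⌋. For p = 23, n = 473, the terms are:
  ⌊473/23^1⌋ = ⌊473/23⌋ = 20
(the next term ⌊473/23^2⌋ = 0, terminating the sum). Summing: v_23(473!) = 20 = 20.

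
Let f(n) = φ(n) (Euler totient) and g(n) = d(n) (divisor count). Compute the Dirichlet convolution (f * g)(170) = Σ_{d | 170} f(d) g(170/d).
(φ * d)(170) = 324

Divisors of 170: [1, 2, 5, 10, 17, 34, 85, 170]. For each d | 170:
  d = 1: φ(1) · d(170/1) = 1 · 8 = 8
  d = 2: φ(2) · d(170/2) = 1 · 4 = 4
  d = 5: φ(5) · d(170/5) = 4 · 4 = 16
  d = 10: φ(10) · d(170/10) = 4 · 2 = 8
  d = 17: φ(17) · d(170/17) = 16 · 4 = 64
  d = 34: φ(34) · d(170/34) = 16 · 2 = 32
  d = 85: φ(85) · d(170/85) = 64 · 2 = 128
  d = 170: φ(170) · d(170/170) = 64 · 1 = 64
Summing: (φ * d)(170) = 8 + 4 + 16 + 8 + 64 + 32 + 128 + 64 = 324.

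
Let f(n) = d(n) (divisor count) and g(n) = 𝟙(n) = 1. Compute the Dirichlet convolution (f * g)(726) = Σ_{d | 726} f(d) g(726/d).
(d * 𝟙)(726) = 54

Divisors of 726: [1, 2, 3, 6, 11, 22, 33, 66, 121, 242, 363, 726]. For each d | 726:
  d = 1: d(1) · 𝟙(726/1) = 1 · 1 = 1
  d = 2: d(2) · 𝟙(726/2) = 2 · 1 = 2
  d = 3: d(3) · 𝟙(726/3) = 2 · 1 = 2
  d = 6: d(6) · 𝟙(726/6) = 4 · 1 = 4
  d = 11: d(11) · 𝟙(726/11) = 2 · 1 = 2
  d = 22: d(22) · 𝟙(726/22) = 4 · 1 = 4
  d = 33: d(33) · 𝟙(726/33) = 4 · 1 = 4
  d = 66: d(66) · 𝟙(726/66) = 8 · 1 = 8
  d = 121: d(121) · 𝟙(726/121) = 3 · 1 = 3
  d = 242: d(242) · 𝟙(726/242) = 6 · 1 = 6
  d = 363: d(363) · 𝟙(726/363) = 6 · 1 = 6
  d = 726: d(726) · 𝟙(726/726) = 12 · 1 = 12
Summing: (d * 𝟙)(726) = 1 + 2 + 2 + 4 + 2 + 4 + 4 + 8 + 3 + 6 + 6 + 12 = 54.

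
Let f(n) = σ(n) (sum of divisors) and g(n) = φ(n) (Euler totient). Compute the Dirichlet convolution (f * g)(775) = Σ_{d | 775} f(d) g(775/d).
(σ * φ)(775) = 4650

Divisors of 775: [1, 5, 25, 31, 155, 775]. For each d | 775:
  d = 1: σ(1) · φ(775/1) = 1 · 600 = 600
  d = 5: σ(5) · φ(775/5) = 6 · 120 = 720
  d = 25: σ(25) · φ(775/25) = 31 · 30 = 930
  d = 31: σ(31) · φ(775/31) = 32 · 20 = 640
  d = 155: σ(155) · φ(775/155) = 192 · 4 = 768
  d = 775: σ(775) · φ(775/775) = 992 · 1 = 992
Summing: (σ * φ)(775) = 600 + 720 + 930 + 640 + 768 + 992 = 4650.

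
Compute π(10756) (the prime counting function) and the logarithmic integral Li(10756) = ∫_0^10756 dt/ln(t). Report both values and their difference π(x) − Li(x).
π(10756) = 1311;  Li(10756) ≈ 1327.89;  π(x) − Li(x) ≈ -16.89.

Direct count of primes ≤ 10756 gives π(10756) = 1311. Numerical evaluation of the logarithmic integral gives Li(10756) ≈ 1327.89. The difference π(x) − Li(x) ≈ -16.89 is typically negative for small/moderate x (Li(x) overestimates), though Littlewood's theorem shows this sign changes infinitely often.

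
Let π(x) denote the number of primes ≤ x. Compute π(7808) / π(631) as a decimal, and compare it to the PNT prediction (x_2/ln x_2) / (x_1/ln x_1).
π(7808)/π(631) = 987/115 ≈ 8.5826;  PNT prediction ≈ 8.9010.

π(631) = 115 and π(7808) = 987, so π(7808)/π(631) ≈ 8.5826. The PNT-predicted ratio is (7808/ln(7808)) / (631/ln(631)) ≈ 8.9010. The two agree to within a few percent, as expected.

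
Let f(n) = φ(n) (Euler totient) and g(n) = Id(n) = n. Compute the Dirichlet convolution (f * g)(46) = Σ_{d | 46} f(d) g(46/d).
(φ * Id)(46) = 135

Divisors of 46: [1, 2, 23, 46]. For each d | 46:
  d = 1: φ(1) · Id(46/1) = 1 · 46 = 46
  d = 2: φ(2) · Id(46/2) = 1 · 23 = 23
  d = 23: φ(23) · Id(46/23) = 22 · 2 = 44
  d = 46: φ(46) · Id(46/46) = 22 · 1 = 22
Summing: (φ * Id)(46) = 46 + 23 + 44 + 22 = 135.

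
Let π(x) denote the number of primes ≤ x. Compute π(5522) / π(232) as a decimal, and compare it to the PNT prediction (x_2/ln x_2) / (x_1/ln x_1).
π(5522)/π(232) = 730/50 ≈ 14.6000;  PNT prediction ≈ 15.0458.

π(232) = 50 and π(5522) = 730, so π(5522)/π(232) ≈ 14.6000. The PNT-predicted ratio is (5522/ln(5522)) / (232/ln(232)) ≈ 15.0458. The two agree to within a few percent, as expected.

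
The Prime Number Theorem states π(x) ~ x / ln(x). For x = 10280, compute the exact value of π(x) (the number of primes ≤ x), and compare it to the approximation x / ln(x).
π(10280) = 1261;  x/ln(x) ≈ 1112.80;  relative error ≈ 11.75%.

Directly count primes up to 10280: π(10280) = 1261. The PNT approximation gives 10280/ln(10280) ≈ 10280/9.23796 ≈ 1112.80. Relative error (π(x) − x/ln(x)) / π(x) ≈ 11.75%; the approximation is known to undercount slightly (Li(x) is a better estimate).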